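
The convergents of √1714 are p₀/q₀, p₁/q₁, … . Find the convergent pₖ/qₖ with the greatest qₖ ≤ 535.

17057/412

√1714 = [41; 2, 2, 82, …] (period length 3).
Convergents:
  p_0/q_0 = 41/1
  p_1/q_1 = 83/2
  p_2/q_2 = 207/5
  p_3/q_3 = 17057/412
  p_4/q_4 = 34321/829
q_3 = 412 ≤ 535 < 829 = q_4, so the answer is 17057/412.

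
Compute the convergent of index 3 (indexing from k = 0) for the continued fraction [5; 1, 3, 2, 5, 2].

Using pₖ = aₖpₖ₋₁ + pₖ₋₂, qₖ = aₖqₖ₋₁ + qₖ₋₂ (with p₋₁=1, p₋₂=0, q₋₁=0, q₋₂=1):
  k=0: a=5, p=5, q=1
  k=1: a=1, p=6, q=1
  k=2: a=3, p=23, q=4
  k=3: a=2, p=52, q=9

52/9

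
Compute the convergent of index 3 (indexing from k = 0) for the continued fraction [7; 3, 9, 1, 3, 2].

227/31

Using pₖ = aₖpₖ₋₁ + pₖ₋₂, qₖ = aₖqₖ₋₁ + qₖ₋₂ (with p₋₁=1, p₋₂=0, q₋₁=0, q₋₂=1):
  k=0: a=7, p=7, q=1
  k=1: a=3, p=22, q=3
  k=2: a=9, p=205, q=28
  k=3: a=1, p=227, q=31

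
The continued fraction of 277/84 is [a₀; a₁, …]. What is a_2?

2

277 = 3·84 + 25   →  a_0 = 3
84 = 3·25 + 9   →  a_1 = 3
25 = 2·9 + 7   →  a_2 = 2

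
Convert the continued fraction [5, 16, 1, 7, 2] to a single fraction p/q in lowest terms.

1452/287

Using pₖ = aₖpₖ₋₁ + pₖ₋₂ and qₖ = aₖqₖ₋₁ + qₖ₋₂:
  k=0: a=5, p=5, q=1
  k=1: a=16, p=81, q=16
  k=2: a=1, p=86, q=17
  k=3: a=7, p=683, q=135
  k=4: a=2, p=1452, q=287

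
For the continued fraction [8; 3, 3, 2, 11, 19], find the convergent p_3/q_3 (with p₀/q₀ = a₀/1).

191/23

Using pₖ = aₖpₖ₋₁ + pₖ₋₂, qₖ = aₖqₖ₋₁ + qₖ₋₂ (with p₋₁=1, p₋₂=0, q₋₁=0, q₋₂=1):
  k=0: a=8, p=8, q=1
  k=1: a=3, p=25, q=3
  k=2: a=3, p=83, q=10
  k=3: a=2, p=191, q=23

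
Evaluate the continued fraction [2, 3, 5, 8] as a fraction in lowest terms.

303/131

Using pₖ = aₖpₖ₋₁ + pₖ₋₂ and qₖ = aₖqₖ₋₁ + qₖ₋₂:
  k=0: a=2, p=2, q=1
  k=1: a=3, p=7, q=3
  k=2: a=5, p=37, q=16
  k=3: a=8, p=303, q=131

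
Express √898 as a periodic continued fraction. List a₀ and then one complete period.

a₀ = ⌊√898⌋ = 29.
With m₀=0, d₀=1 and mₖ₊₁ = dₖaₖ − mₖ, dₖ₊₁ = (n − mₖ₊₁²)/dₖ, aₖ₊₁ = ⌊(a₀+mₖ₊₁)/dₖ₊₁⌋:
  k=1: m=29, d=57, a=1
  k=2: m=28, d=2, a=28
  k=3: m=28, d=57, a=1
  k=4: m=29, d=1, a=58
d=1 and a=2a₀=58 at k=4, so the next step gives (m, d) = (29, 57) again — its k=1 value — and the period has length 4.

[29; 1, 28, 1, 58]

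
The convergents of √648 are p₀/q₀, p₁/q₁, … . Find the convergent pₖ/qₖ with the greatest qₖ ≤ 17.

√648 = [25; 2, 5, 6, 5, 2, 50, …] (period length 6).
Convergents:
  p_0/q_0 = 25/1
  p_1/q_1 = 51/2
  p_2/q_2 = 280/11
  p_3/q_3 = 1731/68
q_2 = 11 ≤ 17 < 68 = q_3, so the answer is 280/11.

280/11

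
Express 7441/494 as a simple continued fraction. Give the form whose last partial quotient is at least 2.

[15; 15, 1, 14, 2]

7441 = 15×494 + 31
494 = 15×31 + 29
31 = 1×29 + 2
29 = 14×2 + 1
2 = 2×1 + 0  (stop)
So 7441/494 = [15; 15, 1, 14, 2].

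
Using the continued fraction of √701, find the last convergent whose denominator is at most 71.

√701 = [26; 2, 10, 10, 2, 52, …] (period length 5).
Convergents:
  p_0/q_0 = 26/1
  p_1/q_1 = 53/2
  p_2/q_2 = 556/21
  p_3/q_3 = 5613/212
q_2 = 21 ≤ 71 < 212 = q_3, so the answer is 556/21.

556/21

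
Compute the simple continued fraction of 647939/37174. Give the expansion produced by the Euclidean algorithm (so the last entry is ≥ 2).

647939 = 17×37174 + 15981
37174 = 2×15981 + 5212
15981 = 3×5212 + 345
5212 = 15×345 + 37
345 = 9×37 + 12
37 = 3×12 + 1
12 = 12×1 + 0  (stop)
So 647939/37174 = [17; 2, 3, 15, 9, 3, 12].

[17; 2, 3, 15, 9, 3, 12]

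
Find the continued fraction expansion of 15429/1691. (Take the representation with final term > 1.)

15429 = 9*1691 + 210
1691 = 8*210 + 11
210 = 19*11 + 1
11 = 11*1 + 0  (stop)
So 15429/1691 = [9; 8, 19, 11].

[9; 8, 19, 11]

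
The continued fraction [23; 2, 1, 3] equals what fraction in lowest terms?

257/11

Fold from the inside: start with 3/1.
  1 + 1/3 = 4/3
  2 + 3/4 = 11/4
  23 + 4/11 = 257/11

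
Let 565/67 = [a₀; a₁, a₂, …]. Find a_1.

2

565 = 8·67 + 29   →  a_0 = 8
67 = 2·29 + 9   →  a_1 = 2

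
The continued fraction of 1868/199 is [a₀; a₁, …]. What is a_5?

1868 = 9·199 + 77   →  a_0 = 9
199 = 2·77 + 45   →  a_1 = 2
77 = 1·45 + 32   →  a_2 = 1
45 = 1·32 + 13   →  a_3 = 1
32 = 2·13 + 6   →  a_4 = 2
13 = 2·6 + 1   →  a_5 = 2

2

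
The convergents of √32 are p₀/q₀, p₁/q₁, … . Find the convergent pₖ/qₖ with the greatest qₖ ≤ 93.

379/67

√32 = [5; 1, 1, 1, 10, …] (period length 4).
Convergents:
  p_0/q_0 = 5/1
  p_1/q_1 = 6/1
  p_2/q_2 = 11/2
  p_3/q_3 = 17/3
  p_4/q_4 = 181/32
  p_5/q_5 = 198/35
  p_6/q_6 = 379/67
  p_7/q_7 = 577/102
q_6 = 67 ≤ 93 < 102 = q_7, so the answer is 379/67.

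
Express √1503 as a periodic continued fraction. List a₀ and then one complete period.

[38; 1, 3, 3, 8, 3, 3, 1, 76]

a₀ = ⌊√1503⌋ = 38.
With m₀=0, d₀=1 and mₖ₊₁ = dₖaₖ − mₖ, dₖ₊₁ = (n − mₖ₊₁²)/dₖ, aₖ₊₁ = ⌊(a₀+mₖ₊₁)/dₖ₊₁⌋:
  k=1: m=38, d=59, a=1
  k=2: m=21, d=18, a=3
  k=3: m=33, d=23, a=3
  k=4: m=36, d=9, a=8
  k=5: m=36, d=23, a=3
  k=6: m=33, d=18, a=3
  k=7: m=21, d=59, a=1
  k=8: m=38, d=1, a=76
d=1 and a=2a₀=76 at k=8, so the next step gives (m, d) = (38, 59) again — its k=1 value — and the period has length 8.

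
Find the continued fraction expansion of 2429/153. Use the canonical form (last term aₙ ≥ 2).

2429 = 15×153 + 134
153 = 1×134 + 19
134 = 7×19 + 1
19 = 19×1 + 0  (stop)
So 2429/153 = [15; 1, 7, 19].

[15; 1, 7, 19]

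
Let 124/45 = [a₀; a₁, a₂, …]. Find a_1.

1

124 = 2·45 + 34   →  a_0 = 2
45 = 1·34 + 11   →  a_1 = 1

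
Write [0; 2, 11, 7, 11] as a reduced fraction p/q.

Using pₖ = aₖpₖ₋₁ + pₖ₋₂ and qₖ = aₖqₖ₋₁ + qₖ₋₂:
  k=0: a=0, p=0, q=1
  k=1: a=2, p=1, q=2
  k=2: a=11, p=11, q=23
  k=3: a=7, p=78, q=163
  k=4: a=11, p=869, q=1816

869/1816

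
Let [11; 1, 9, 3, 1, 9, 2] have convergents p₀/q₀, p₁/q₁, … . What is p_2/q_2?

Using pₖ = aₖpₖ₋₁ + pₖ₋₂, qₖ = aₖqₖ₋₁ + qₖ₋₂ (with p₋₁=1, p₋₂=0, q₋₁=0, q₋₂=1):
  k=0: a=11, p=11, q=1
  k=1: a=1, p=12, q=1
  k=2: a=9, p=119, q=10

119/10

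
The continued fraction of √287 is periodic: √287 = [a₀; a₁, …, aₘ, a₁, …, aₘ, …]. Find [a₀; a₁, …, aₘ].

a₀ = ⌊√287⌋ = 16.
With m₀=0, d₀=1 and mₖ₊₁ = dₖaₖ − mₖ, dₖ₊₁ = (n − mₖ₊₁²)/dₖ, aₖ₊₁ = ⌊(a₀+mₖ₊₁)/dₖ₊₁⌋:
  k=1: m=16, d=31, a=1
  k=2: m=15, d=2, a=15
  k=3: m=15, d=31, a=1
  k=4: m=16, d=1, a=32
d=1 and a=2a₀=32 at k=4, so the next step gives (m, d) = (16, 31) again — its k=1 value — and the period has length 4.

[16; 1, 15, 1, 32]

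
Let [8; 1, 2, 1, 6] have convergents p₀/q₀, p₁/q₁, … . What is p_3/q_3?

35/4

Using pₖ = aₖpₖ₋₁ + pₖ₋₂, qₖ = aₖqₖ₋₁ + qₖ₋₂ (with p₋₁=1, p₋₂=0, q₋₁=0, q₋₂=1):
  k=0: a=8, p=8, q=1
  k=1: a=1, p=9, q=1
  k=2: a=2, p=26, q=3
  k=3: a=1, p=35, q=4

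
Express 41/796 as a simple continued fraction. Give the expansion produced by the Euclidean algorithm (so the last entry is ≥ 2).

[0; 19, 2, 2, 2, 3]

41 = 0×796 + 41
796 = 19×41 + 17
41 = 2×17 + 7
17 = 2×7 + 3
7 = 2×3 + 1
3 = 3×1 + 0  (stop)
So 41/796 = [0; 19, 2, 2, 2, 3].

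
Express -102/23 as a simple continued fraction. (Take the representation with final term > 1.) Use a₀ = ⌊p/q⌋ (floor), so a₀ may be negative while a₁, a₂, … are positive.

[-5; 1, 1, 3, 3]

-102 = -5×23 + 13
23 = 1×13 + 10
13 = 1×10 + 3
10 = 3×3 + 1
3 = 3×1 + 0  (stop)
So -102/23 = [-5; 1, 1, 3, 3].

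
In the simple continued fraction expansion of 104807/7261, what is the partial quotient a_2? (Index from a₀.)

3

104807 = 14·7261 + 3153   →  a_0 = 14
7261 = 2·3153 + 955   →  a_1 = 2
3153 = 3·955 + 288   →  a_2 = 3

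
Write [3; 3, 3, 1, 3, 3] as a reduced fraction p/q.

Fold from the inside: start with 3/1.
  3 + 1/3 = 10/3
  1 + 3/10 = 13/10
  3 + 10/13 = 49/13
  3 + 13/49 = 160/49
  3 + 49/160 = 529/160

529/160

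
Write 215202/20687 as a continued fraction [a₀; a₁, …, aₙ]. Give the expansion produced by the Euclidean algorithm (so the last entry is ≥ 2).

215202 = 10*20687 + 8332
20687 = 2*8332 + 4023
8332 = 2*4023 + 286
4023 = 14*286 + 19
286 = 15*19 + 1
19 = 19*1 + 0  (stop)
So 215202/20687 = [10; 2, 2, 14, 15, 19].

[10; 2, 2, 14, 15, 19]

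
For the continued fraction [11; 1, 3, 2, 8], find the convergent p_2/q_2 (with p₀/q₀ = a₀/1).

Using pₖ = aₖpₖ₋₁ + pₖ₋₂, qₖ = aₖqₖ₋₁ + qₖ₋₂ (with p₋₁=1, p₋₂=0, q₋₁=0, q₋₂=1):
  k=0: a=11, p=11, q=1
  k=1: a=1, p=12, q=1
  k=2: a=3, p=47, q=4

47/4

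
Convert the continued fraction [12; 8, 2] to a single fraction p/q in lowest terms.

Fold from the inside: start with 2/1.
  8 + 1/2 = 17/2
  12 + 2/17 = 206/17

206/17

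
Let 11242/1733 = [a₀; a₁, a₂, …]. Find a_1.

2

11242 = 6·1733 + 844   →  a_0 = 6
1733 = 2·844 + 45   →  a_1 = 2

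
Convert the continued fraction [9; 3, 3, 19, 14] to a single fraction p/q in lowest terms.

Fold from the inside: start with 14/1.
  19 + 1/14 = 267/14
  3 + 14/267 = 815/267
  3 + 267/815 = 2712/815
  9 + 815/2712 = 25223/2712

25223/2712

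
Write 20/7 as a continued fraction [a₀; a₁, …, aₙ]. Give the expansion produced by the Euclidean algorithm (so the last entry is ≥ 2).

20 = 2·7 + 6
7 = 1·6 + 1
6 = 6·1 + 0  (stop)
So 20/7 = [2; 1, 6].

[2; 1, 6]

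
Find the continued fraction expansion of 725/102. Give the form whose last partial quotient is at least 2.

725 = 7*102 + 11
102 = 9*11 + 3
11 = 3*3 + 2
3 = 1*2 + 1
2 = 2*1 + 0  (stop)
So 725/102 = [7; 9, 3, 1, 2].

[7; 9, 3, 1, 2]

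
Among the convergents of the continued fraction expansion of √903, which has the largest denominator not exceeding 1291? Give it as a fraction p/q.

36090/1201

√903 = [30; 20, 60, …] (period length 2).
Convergents:
  p_0/q_0 = 30/1
  p_1/q_1 = 601/20
  p_2/q_2 = 36090/1201
  p_3/q_3 = 722401/24040
q_2 = 1201 ≤ 1291 < 24040 = q_3, so the answer is 36090/1201.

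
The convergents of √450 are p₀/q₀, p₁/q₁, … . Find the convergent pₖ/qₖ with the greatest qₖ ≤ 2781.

19601/924

√450 = [21; 4, 1, 2, 4, 2, 1, 4, 42, …] (period length 8).
Convergents:
  p_0/q_0 = 21/1
  p_1/q_1 = 85/4
  p_2/q_2 = 106/5
  p_3/q_3 = 297/14
  p_4/q_4 = 1294/61
  p_5/q_5 = 2885/136
  p_6/q_6 = 4179/197
  p_7/q_7 = 19601/924
  p_8/q_8 = 827421/39005
q_7 = 924 ≤ 2781 < 39005 = q_8, so the answer is 19601/924.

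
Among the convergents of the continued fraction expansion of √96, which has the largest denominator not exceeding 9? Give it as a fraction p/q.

49/5

√96 = [9; 1, 3, 1, 18, …] (period length 4).
Convergents:
  p_0/q_0 = 9/1
  p_1/q_1 = 10/1
  p_2/q_2 = 39/4
  p_3/q_3 = 49/5
  p_4/q_4 = 921/94
q_3 = 5 ≤ 9 < 94 = q_4, so the answer is 49/5.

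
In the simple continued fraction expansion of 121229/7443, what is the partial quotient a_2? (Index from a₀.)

2

121229 = 16·7443 + 2141   →  a_0 = 16
7443 = 3·2141 + 1020   →  a_1 = 3
2141 = 2·1020 + 101   →  a_2 = 2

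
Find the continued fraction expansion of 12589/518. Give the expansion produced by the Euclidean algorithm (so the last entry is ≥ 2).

[24; 3, 3, 2, 1, 15]

12589 = 24×518 + 157
518 = 3×157 + 47
157 = 3×47 + 16
47 = 2×16 + 15
16 = 1×15 + 1
15 = 15×1 + 0  (stop)
So 12589/518 = [24; 3, 3, 2, 1, 15].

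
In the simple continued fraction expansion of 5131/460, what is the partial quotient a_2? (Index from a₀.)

2

5131 = 11·460 + 71   →  a_0 = 11
460 = 6·71 + 34   →  a_1 = 6
71 = 2·34 + 3   →  a_2 = 2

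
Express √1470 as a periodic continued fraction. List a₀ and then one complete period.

a₀ = ⌊√1470⌋ = 38.
With m₀=0, d₀=1 and mₖ₊₁ = dₖaₖ − mₖ, dₖ₊₁ = (n − mₖ₊₁²)/dₖ, aₖ₊₁ = ⌊(a₀+mₖ₊₁)/dₖ₊₁⌋:
  k=1: m=38, d=26, a=2
  k=2: m=14, d=49, a=1
  k=3: m=35, d=5, a=14
  k=4: m=35, d=49, a=1
  k=5: m=14, d=26, a=2
  k=6: m=38, d=1, a=76
d=1 and a=2a₀=76 at k=6, so the next step gives (m, d) = (38, 26) again — its k=1 value — and the period has length 6.

[38; 2, 1, 14, 1, 2, 76]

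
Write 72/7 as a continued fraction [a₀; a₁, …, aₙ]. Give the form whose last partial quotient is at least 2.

[10; 3, 2]

72 = 10×7 + 2
7 = 3×2 + 1
2 = 2×1 + 0  (stop)
So 72/7 = [10; 3, 2].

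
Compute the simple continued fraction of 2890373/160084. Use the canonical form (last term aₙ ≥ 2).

2890373 = 18×160084 + 8861
160084 = 18×8861 + 586
8861 = 15×586 + 71
586 = 8×71 + 18
71 = 3×18 + 17
18 = 1×17 + 1
17 = 17×1 + 0  (stop)
So 2890373/160084 = [18; 18, 15, 8, 3, 1, 17].

[18; 18, 15, 8, 3, 1, 17]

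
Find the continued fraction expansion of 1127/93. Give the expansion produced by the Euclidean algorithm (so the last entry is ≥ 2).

1127 = 12*93 + 11
93 = 8*11 + 5
11 = 2*5 + 1
5 = 5*1 + 0  (stop)
So 1127/93 = [12; 8, 2, 5].

[12; 8, 2, 5]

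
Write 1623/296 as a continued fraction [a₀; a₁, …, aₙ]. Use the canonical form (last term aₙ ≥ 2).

1623 = 5*296 + 143
296 = 2*143 + 10
143 = 14*10 + 3
10 = 3*3 + 1
3 = 3*1 + 0  (stop)
So 1623/296 = [5; 2, 14, 3, 3].

[5; 2, 14, 3, 3]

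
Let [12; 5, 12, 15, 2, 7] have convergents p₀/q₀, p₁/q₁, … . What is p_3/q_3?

11221/920

Using pₖ = aₖpₖ₋₁ + pₖ₋₂, qₖ = aₖqₖ₋₁ + qₖ₋₂ (with p₋₁=1, p₋₂=0, q₋₁=0, q₋₂=1):
  k=0: a=12, p=12, q=1
  k=1: a=5, p=61, q=5
  k=2: a=12, p=744, q=61
  k=3: a=15, p=11221, q=920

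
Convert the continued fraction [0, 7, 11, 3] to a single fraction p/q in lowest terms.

Fold from the inside: start with 3/1.
  11 + 1/3 = 34/3
  7 + 3/34 = 241/34
  0 + 34/241 = 34/241

34/241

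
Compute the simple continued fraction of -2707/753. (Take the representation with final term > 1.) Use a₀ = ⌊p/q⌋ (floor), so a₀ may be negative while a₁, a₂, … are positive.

[-4; 2, 2, 7, 1, 1, 9]

-2707 = -4·753 + 305
753 = 2·305 + 143
305 = 2·143 + 19
143 = 7·19 + 10
19 = 1·10 + 9
10 = 1·9 + 1
9 = 9·1 + 0  (stop)
So -2707/753 = [-4; 2, 2, 7, 1, 1, 9].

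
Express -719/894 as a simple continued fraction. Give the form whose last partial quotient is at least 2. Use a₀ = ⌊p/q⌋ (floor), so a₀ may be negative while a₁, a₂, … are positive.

-719 = -1*894 + 175
894 = 5*175 + 19
175 = 9*19 + 4
19 = 4*4 + 3
4 = 1*3 + 1
3 = 3*1 + 0  (stop)
So -719/894 = [-1; 5, 9, 4, 1, 3].

[-1; 5, 9, 4, 1, 3]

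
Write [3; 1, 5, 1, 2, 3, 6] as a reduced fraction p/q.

Using pₖ = aₖpₖ₋₁ + pₖ₋₂ and qₖ = aₖqₖ₋₁ + qₖ₋₂:
  k=0: a=3, p=3, q=1
  k=1: a=1, p=4, q=1
  k=2: a=5, p=23, q=6
  k=3: a=1, p=27, q=7
  k=4: a=2, p=77, q=20
  k=5: a=3, p=258, q=67
  k=6: a=6, p=1625, q=422

1625/422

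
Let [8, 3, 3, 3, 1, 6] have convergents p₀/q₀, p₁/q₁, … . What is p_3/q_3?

Using pₖ = aₖpₖ₋₁ + pₖ₋₂, qₖ = aₖqₖ₋₁ + qₖ₋₂ (with p₋₁=1, p₋₂=0, q₋₁=0, q₋₂=1):
  k=0: a=8, p=8, q=1
  k=1: a=3, p=25, q=3
  k=2: a=3, p=83, q=10
  k=3: a=3, p=274, q=33

274/33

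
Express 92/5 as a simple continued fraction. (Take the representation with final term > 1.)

[18; 2, 2]

92 = 18×5 + 2
5 = 2×2 + 1
2 = 2×1 + 0  (stop)
So 92/5 = [18; 2, 2].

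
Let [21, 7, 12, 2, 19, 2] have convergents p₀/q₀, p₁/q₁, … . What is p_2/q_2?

Using pₖ = aₖpₖ₋₁ + pₖ₋₂, qₖ = aₖqₖ₋₁ + qₖ₋₂ (with p₋₁=1, p₋₂=0, q₋₁=0, q₋₂=1):
  k=0: a=21, p=21, q=1
  k=1: a=7, p=148, q=7
  k=2: a=12, p=1797, q=85

1797/85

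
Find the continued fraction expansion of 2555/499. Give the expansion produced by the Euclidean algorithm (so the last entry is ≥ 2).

[5; 8, 3, 6, 3]

2555 = 5*499 + 60
499 = 8*60 + 19
60 = 3*19 + 3
19 = 6*3 + 1
3 = 3*1 + 0  (stop)
So 2555/499 = [5; 8, 3, 6, 3].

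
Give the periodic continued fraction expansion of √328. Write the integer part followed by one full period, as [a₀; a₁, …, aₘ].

[18; 9, 36]

a₀ = ⌊√328⌋ = 18.
With m₀=0, d₀=1 and mₖ₊₁ = dₖaₖ − mₖ, dₖ₊₁ = (n − mₖ₊₁²)/dₖ, aₖ₊₁ = ⌊(a₀+mₖ₊₁)/dₖ₊₁⌋:
  k=1: m=18, d=4, a=9
  k=2: m=18, d=1, a=36
d=1 and a=2a₀=36 at k=2, so the next step gives (m, d) = (18, 4) again — its k=1 value — and the period has length 2.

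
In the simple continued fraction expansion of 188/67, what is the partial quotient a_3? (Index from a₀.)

6

188 = 2·67 + 54   →  a_0 = 2
67 = 1·54 + 13   →  a_1 = 1
54 = 4·13 + 2   →  a_2 = 4
13 = 6·2 + 1   →  a_3 = 6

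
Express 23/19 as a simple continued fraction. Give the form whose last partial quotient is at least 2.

23 = 1·19 + 4
19 = 4·4 + 3
4 = 1·3 + 1
3 = 3·1 + 0  (stop)
So 23/19 = [1; 4, 1, 3].

[1; 4, 1, 3]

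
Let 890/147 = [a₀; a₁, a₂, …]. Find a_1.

890 = 6·147 + 8   →  a_0 = 6
147 = 18·8 + 3   →  a_1 = 18

18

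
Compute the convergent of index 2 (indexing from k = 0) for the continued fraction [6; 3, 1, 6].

Using pₖ = aₖpₖ₋₁ + pₖ₋₂, qₖ = aₖqₖ₋₁ + qₖ₋₂ (with p₋₁=1, p₋₂=0, q₋₁=0, q₋₂=1):
  k=0: a=6, p=6, q=1
  k=1: a=3, p=19, q=3
  k=2: a=1, p=25, q=4

25/4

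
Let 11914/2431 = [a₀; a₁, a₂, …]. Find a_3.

11

11914 = 4·2431 + 2190   →  a_0 = 4
2431 = 1·2190 + 241   →  a_1 = 1
2190 = 9·241 + 21   →  a_2 = 9
241 = 11·21 + 10   →  a_3 = 11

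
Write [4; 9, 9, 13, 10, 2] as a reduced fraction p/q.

93452/22739

Fold from the inside: start with 2/1.
  10 + 1/2 = 21/2
  13 + 2/21 = 275/21
  9 + 21/275 = 2496/275
  9 + 275/2496 = 22739/2496
  4 + 2496/22739 = 93452/22739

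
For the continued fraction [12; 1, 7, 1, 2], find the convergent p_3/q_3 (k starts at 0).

Using pₖ = aₖpₖ₋₁ + pₖ₋₂, qₖ = aₖqₖ₋₁ + qₖ₋₂ (with p₋₁=1, p₋₂=0, q₋₁=0, q₋₂=1):
  k=0: a=12, p=12, q=1
  k=1: a=1, p=13, q=1
  k=2: a=7, p=103, q=8
  k=3: a=1, p=116, q=9

116/9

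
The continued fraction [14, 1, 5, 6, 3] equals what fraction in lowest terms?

1736/117

Fold from the inside: start with 3/1.
  6 + 1/3 = 19/3
  5 + 3/19 = 98/19
  1 + 19/98 = 117/98
  14 + 98/117 = 1736/117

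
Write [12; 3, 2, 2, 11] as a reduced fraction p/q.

Using pₖ = aₖpₖ₋₁ + pₖ₋₂ and qₖ = aₖqₖ₋₁ + qₖ₋₂:
  k=0: a=12, p=12, q=1
  k=1: a=3, p=37, q=3
  k=2: a=2, p=86, q=7
  k=3: a=2, p=209, q=17
  k=4: a=11, p=2385, q=194

2385/194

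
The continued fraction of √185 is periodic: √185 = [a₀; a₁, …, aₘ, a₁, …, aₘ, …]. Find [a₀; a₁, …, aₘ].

a₀ = ⌊√185⌋ = 13.

[13; 1, 1, 1, 1, 26]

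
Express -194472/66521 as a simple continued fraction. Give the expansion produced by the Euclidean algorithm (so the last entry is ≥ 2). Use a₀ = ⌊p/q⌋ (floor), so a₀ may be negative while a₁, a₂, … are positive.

-194472 = -3·66521 + 5091
66521 = 13·5091 + 338
5091 = 15·338 + 21
338 = 16·21 + 2
21 = 10·2 + 1
2 = 2·1 + 0  (stop)
So -194472/66521 = [-3; 13, 15, 16, 10, 2].

[-3; 13, 15, 16, 10, 2]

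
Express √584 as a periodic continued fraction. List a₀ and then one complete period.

a₀ = ⌊√584⌋ = 24.

[24; 6, 48]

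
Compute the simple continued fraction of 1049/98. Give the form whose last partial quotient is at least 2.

1049 = 10×98 + 69
98 = 1×69 + 29
69 = 2×29 + 11
29 = 2×11 + 7
11 = 1×7 + 4
7 = 1×4 + 3
4 = 1×3 + 1
3 = 3×1 + 0  (stop)
So 1049/98 = [10; 1, 2, 2, 1, 1, 1, 3].

[10; 1, 2, 2, 1, 1, 1, 3]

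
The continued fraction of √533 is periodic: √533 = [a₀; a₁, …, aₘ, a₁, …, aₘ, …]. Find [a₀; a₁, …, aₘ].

a₀ = ⌊√533⌋ = 23.
With m₀=0, d₀=1 and mₖ₊₁ = dₖaₖ − mₖ, dₖ₊₁ = (n − mₖ₊₁²)/dₖ, aₖ₊₁ = ⌊(a₀+mₖ₊₁)/dₖ₊₁⌋:
  k=1: m=23, d=4, a=11
  k=2: m=21, d=23, a=1
  k=3: m=2, d=23, a=1
  k=4: m=21, d=4, a=11
  k=5: m=23, d=1, a=46
d=1 and a=2a₀=46 at k=5, so the next step gives (m, d) = (23, 4) again — its k=1 value — and the period has length 5.

[23; 11, 1, 1, 11, 46]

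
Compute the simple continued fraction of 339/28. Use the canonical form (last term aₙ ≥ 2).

339 = 12·28 + 3
28 = 9·3 + 1
3 = 3·1 + 0  (stop)
So 339/28 = [12; 9, 3].

[12; 9, 3]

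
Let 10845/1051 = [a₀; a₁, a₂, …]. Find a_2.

7

10845 = 10·1051 + 335   →  a_0 = 10
1051 = 3·335 + 46   →  a_1 = 3
335 = 7·46 + 13   →  a_2 = 7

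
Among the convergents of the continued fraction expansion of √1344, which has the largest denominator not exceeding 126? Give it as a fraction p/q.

√1344 = [36; 1, 1, 1, 17, 1, 1, 1, 72, …] (period length 8).
Convergents:
  p_0/q_0 = 36/1
  p_1/q_1 = 37/1
  p_2/q_2 = 73/2
  p_3/q_3 = 110/3
  p_4/q_4 = 1943/53
  p_5/q_5 = 2053/56
  p_6/q_6 = 3996/109
  p_7/q_7 = 6049/165
q_6 = 109 ≤ 126 < 165 = q_7, so the answer is 3996/109.

3996/109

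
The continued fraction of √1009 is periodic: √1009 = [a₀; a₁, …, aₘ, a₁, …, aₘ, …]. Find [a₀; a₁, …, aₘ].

a₀ = ⌊√1009⌋ = 31.
With m₀=0, d₀=1 and mₖ₊₁ = dₖaₖ − mₖ, dₖ₊₁ = (n − mₖ₊₁²)/dₖ, aₖ₊₁ = ⌊(a₀+mₖ₊₁)/dₖ₊₁⌋:
  k=1: m=31, d=48, a=1
  k=2: m=17, d=15, a=3
  k=3: m=28, d=15, a=3
  k=4: m=17, d=48, a=1
  k=5: m=31, d=1, a=62
d=1 and a=2a₀=62 at k=5, so the next step gives (m, d) = (31, 48) again — its k=1 value — and the period has length 5.

[31; 1, 3, 3, 1, 62]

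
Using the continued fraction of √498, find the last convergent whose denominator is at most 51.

424/19

√498 = [22; 3, 6, 22, 6, 3, 44, …] (period length 6).
Convergents:
  p_0/q_0 = 22/1
  p_1/q_1 = 67/3
  p_2/q_2 = 424/19
  p_3/q_3 = 9395/421
q_2 = 19 ≤ 51 < 421 = q_3, so the answer is 424/19.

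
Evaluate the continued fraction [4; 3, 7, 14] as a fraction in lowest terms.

Using pₖ = aₖpₖ₋₁ + pₖ₋₂ and qₖ = aₖqₖ₋₁ + qₖ₋₂:
  k=0: a=4, p=4, q=1
  k=1: a=3, p=13, q=3
  k=2: a=7, p=95, q=22
  k=3: a=14, p=1343, q=311

1343/311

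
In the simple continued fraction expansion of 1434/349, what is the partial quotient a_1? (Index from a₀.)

1434 = 4·349 + 38   →  a_0 = 4
349 = 9·38 + 7   →  a_1 = 9

9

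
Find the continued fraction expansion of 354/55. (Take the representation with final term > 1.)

[6; 2, 3, 2, 3]

354 = 6×55 + 24
55 = 2×24 + 7
24 = 3×7 + 3
7 = 2×3 + 1
3 = 3×1 + 0  (stop)
So 354/55 = [6; 2, 3, 2, 3].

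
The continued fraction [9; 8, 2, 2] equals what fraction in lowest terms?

Using pₖ = aₖpₖ₋₁ + pₖ₋₂ and qₖ = aₖqₖ₋₁ + qₖ₋₂:
  k=0: a=9, p=9, q=1
  k=1: a=8, p=73, q=8
  k=2: a=2, p=155, q=17
  k=3: a=2, p=383, q=42

383/42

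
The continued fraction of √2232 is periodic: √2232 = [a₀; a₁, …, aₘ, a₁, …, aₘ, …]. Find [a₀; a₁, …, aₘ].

a₀ = ⌊√2232⌋ = 47.

[47; 4, 10, 4, 94]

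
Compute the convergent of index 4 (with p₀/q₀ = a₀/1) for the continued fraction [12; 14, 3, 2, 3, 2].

4140/343

Using pₖ = aₖpₖ₋₁ + pₖ₋₂, qₖ = aₖqₖ₋₁ + qₖ₋₂ (with p₋₁=1, p₋₂=0, q₋₁=0, q₋₂=1):
  k=0: a=12, p=12, q=1
  k=1: a=14, p=169, q=14
  k=2: a=3, p=519, q=43
  k=3: a=2, p=1207, q=100
  k=4: a=3, p=4140, q=343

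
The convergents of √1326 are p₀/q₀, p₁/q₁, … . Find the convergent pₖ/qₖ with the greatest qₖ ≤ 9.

182/5

√1326 = [36; 2, 2, 2, 2, 2, 72, …] (period length 6).
Convergents:
  p_0/q_0 = 36/1
  p_1/q_1 = 73/2
  p_2/q_2 = 182/5
  p_3/q_3 = 437/12
q_2 = 5 ≤ 9 < 12 = q_3, so the answer is 182/5.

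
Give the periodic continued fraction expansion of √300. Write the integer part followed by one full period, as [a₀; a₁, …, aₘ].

a₀ = ⌊√300⌋ = 17.
With m₀=0, d₀=1 and mₖ₊₁ = dₖaₖ − mₖ, dₖ₊₁ = (n − mₖ₊₁²)/dₖ, aₖ₊₁ = ⌊(a₀+mₖ₊₁)/dₖ₊₁⌋:
  k=1: m=17, d=11, a=3
  k=2: m=16, d=4, a=8
  k=3: m=16, d=11, a=3
  k=4: m=17, d=1, a=34
d=1 and a=2a₀=34 at k=4, so the next step gives (m, d) = (17, 11) again — its k=1 value — and the period has length 4.

[17; 3, 8, 3, 34]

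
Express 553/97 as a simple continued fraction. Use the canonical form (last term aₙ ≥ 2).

553 = 5*97 + 68
97 = 1*68 + 29
68 = 2*29 + 10
29 = 2*10 + 9
10 = 1*9 + 1
9 = 9*1 + 0  (stop)
So 553/97 = [5; 1, 2, 2, 1, 9].

[5; 1, 2, 2, 1, 9]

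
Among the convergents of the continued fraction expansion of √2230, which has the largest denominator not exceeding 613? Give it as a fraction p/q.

√2230 = [47; 4, 2, 18, 2, 4, 94, …] (period length 6).
Convergents:
  p_0/q_0 = 47/1
  p_1/q_1 = 189/4
  p_2/q_2 = 425/9
  p_3/q_3 = 7839/166
  p_4/q_4 = 16103/341
  p_5/q_5 = 72251/1530
q_4 = 341 ≤ 613 < 1530 = q_5, so the answer is 16103/341.

16103/341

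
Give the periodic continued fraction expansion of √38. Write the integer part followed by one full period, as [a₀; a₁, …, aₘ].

[6; 6, 12]

a₀ = ⌊√38⌋ = 6.
With m₀=0, d₀=1 and mₖ₊₁ = dₖaₖ − mₖ, dₖ₊₁ = (n − mₖ₊₁²)/dₖ, aₖ₊₁ = ⌊(a₀+mₖ₊₁)/dₖ₊₁⌋:
  k=1: m=6, d=2, a=6
  k=2: m=6, d=1, a=12
d=1 and a=2a₀=12 at k=2, so the next step gives (m, d) = (6, 2) again — its k=1 value — and the period has length 2.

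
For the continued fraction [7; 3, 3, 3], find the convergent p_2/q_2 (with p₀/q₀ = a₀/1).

73/10

Using pₖ = aₖpₖ₋₁ + pₖ₋₂, qₖ = aₖqₖ₋₁ + qₖ₋₂ (with p₋₁=1, p₋₂=0, q₋₁=0, q₋₂=1):
  k=0: a=7, p=7, q=1
  k=1: a=3, p=22, q=3
  k=2: a=3, p=73, q=10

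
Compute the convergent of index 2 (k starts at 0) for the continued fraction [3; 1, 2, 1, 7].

11/3

Using pₖ = aₖpₖ₋₁ + pₖ₋₂, qₖ = aₖqₖ₋₁ + qₖ₋₂ (with p₋₁=1, p₋₂=0, q₋₁=0, q₋₂=1):
  k=0: a=3, p=3, q=1
  k=1: a=1, p=4, q=1
  k=2: a=2, p=11, q=3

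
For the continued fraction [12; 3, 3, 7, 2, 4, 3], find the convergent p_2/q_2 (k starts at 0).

123/10

Using pₖ = aₖpₖ₋₁ + pₖ₋₂, qₖ = aₖqₖ₋₁ + qₖ₋₂ (with p₋₁=1, p₋₂=0, q₋₁=0, q₋₂=1):
  k=0: a=12, p=12, q=1
  k=1: a=3, p=37, q=3
  k=2: a=3, p=123, q=10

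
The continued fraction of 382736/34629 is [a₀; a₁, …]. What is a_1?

382736 = 11·34629 + 1817   →  a_0 = 11
34629 = 19·1817 + 106   →  a_1 = 19

19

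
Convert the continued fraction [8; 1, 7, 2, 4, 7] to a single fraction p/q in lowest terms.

Fold from the inside: start with 7/1.
  4 + 1/7 = 29/7
  2 + 7/29 = 65/29
  7 + 29/65 = 484/65
  1 + 65/484 = 549/484
  8 + 484/549 = 4876/549

4876/549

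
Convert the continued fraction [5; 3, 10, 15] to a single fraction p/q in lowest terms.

2491/468

Fold from the inside: start with 15/1.
  10 + 1/15 = 151/15
  3 + 15/151 = 468/151
  5 + 151/468 = 2491/468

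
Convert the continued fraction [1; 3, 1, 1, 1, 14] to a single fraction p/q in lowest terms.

Fold from the inside: start with 14/1.
  1 + 1/14 = 15/14
  1 + 14/15 = 29/15
  1 + 15/29 = 44/29
  3 + 29/44 = 161/44
  1 + 44/161 = 205/161

205/161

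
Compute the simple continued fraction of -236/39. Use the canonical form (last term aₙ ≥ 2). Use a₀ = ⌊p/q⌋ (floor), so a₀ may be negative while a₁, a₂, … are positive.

[-7; 1, 18, 2]

-236 = -7×39 + 37
39 = 1×37 + 2
37 = 18×2 + 1
2 = 2×1 + 0  (stop)
So -236/39 = [-7; 1, 18, 2].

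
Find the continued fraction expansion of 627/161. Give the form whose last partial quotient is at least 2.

[3; 1, 8, 2, 8]

627 = 3·161 + 144
161 = 1·144 + 17
144 = 8·17 + 8
17 = 2·8 + 1
8 = 8·1 + 0  (stop)
So 627/161 = [3; 1, 8, 2, 8].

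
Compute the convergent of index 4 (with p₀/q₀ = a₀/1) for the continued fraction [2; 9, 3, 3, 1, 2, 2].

255/121

Using pₖ = aₖpₖ₋₁ + pₖ₋₂, qₖ = aₖqₖ₋₁ + qₖ₋₂ (with p₋₁=1, p₋₂=0, q₋₁=0, q₋₂=1):
  k=0: a=2, p=2, q=1
  k=1: a=9, p=19, q=9
  k=2: a=3, p=59, q=28
  k=3: a=3, p=196, q=93
  k=4: a=1, p=255, q=121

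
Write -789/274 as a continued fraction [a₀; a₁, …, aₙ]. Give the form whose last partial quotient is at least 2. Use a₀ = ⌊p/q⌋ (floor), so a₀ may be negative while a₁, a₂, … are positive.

-789 = -3×274 + 33
274 = 8×33 + 10
33 = 3×10 + 3
10 = 3×3 + 1
3 = 3×1 + 0  (stop)
So -789/274 = [-3; 8, 3, 3, 3].

[-3; 8, 3, 3, 3]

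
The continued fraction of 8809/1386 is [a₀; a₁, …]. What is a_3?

8809 = 6·1386 + 493   →  a_0 = 6
1386 = 2·493 + 400   →  a_1 = 2
493 = 1·400 + 93   →  a_2 = 1
400 = 4·93 + 28   →  a_3 = 4

4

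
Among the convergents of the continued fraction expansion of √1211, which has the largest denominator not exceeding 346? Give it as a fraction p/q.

√1211 = [34; 1, 3, 1, 68, …] (period length 4).
Convergents:
  p_0/q_0 = 34/1
  p_1/q_1 = 35/1
  p_2/q_2 = 139/4
  p_3/q_3 = 174/5
  p_4/q_4 = 11971/344
  p_5/q_5 = 12145/349
q_4 = 344 ≤ 346 < 349 = q_5, so the answer is 11971/344.

11971/344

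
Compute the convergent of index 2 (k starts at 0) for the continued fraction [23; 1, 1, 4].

47/2

Using pₖ = aₖpₖ₋₁ + pₖ₋₂, qₖ = aₖqₖ₋₁ + qₖ₋₂ (with p₋₁=1, p₋₂=0, q₋₁=0, q₋₂=1):
  k=0: a=23, p=23, q=1
  k=1: a=1, p=24, q=1
  k=2: a=1, p=47, q=2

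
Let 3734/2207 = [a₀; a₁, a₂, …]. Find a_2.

3734 = 1·2207 + 1527   →  a_0 = 1
2207 = 1·1527 + 680   →  a_1 = 1
1527 = 2·680 + 167   →  a_2 = 2

2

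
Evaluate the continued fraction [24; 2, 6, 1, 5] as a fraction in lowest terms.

Fold from the inside: start with 5/1.
  1 + 1/5 = 6/5
  6 + 5/6 = 41/6
  2 + 6/41 = 88/41
  24 + 41/88 = 2153/88

2153/88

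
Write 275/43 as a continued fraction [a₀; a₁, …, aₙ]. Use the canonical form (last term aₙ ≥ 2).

275 = 6*43 + 17
43 = 2*17 + 9
17 = 1*9 + 8
9 = 1*8 + 1
8 = 8*1 + 0  (stop)
So 275/43 = [6; 2, 1, 1, 8].

[6; 2, 1, 1, 8]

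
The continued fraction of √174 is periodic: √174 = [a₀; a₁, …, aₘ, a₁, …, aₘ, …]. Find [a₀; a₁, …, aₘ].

[13; 5, 4, 5, 26]

a₀ = ⌊√174⌋ = 13.
With m₀=0, d₀=1 and mₖ₊₁ = dₖaₖ − mₖ, dₖ₊₁ = (n − mₖ₊₁²)/dₖ, aₖ₊₁ = ⌊(a₀+mₖ₊₁)/dₖ₊₁⌋:
  k=1: m=13, d=5, a=5
  k=2: m=12, d=6, a=4
  k=3: m=12, d=5, a=5
  k=4: m=13, d=1, a=26
d=1 and a=2a₀=26 at k=4, so the next step gives (m, d) = (13, 5) again — its k=1 value — and the period has length 4.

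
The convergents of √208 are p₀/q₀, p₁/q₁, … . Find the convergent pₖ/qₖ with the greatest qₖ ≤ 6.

72/5

√208 = [14; 2, 2, 1, 2, 2, 28, …] (period length 6).
Convergents:
  p_0/q_0 = 14/1
  p_1/q_1 = 29/2
  p_2/q_2 = 72/5
  p_3/q_3 = 101/7
q_2 = 5 ≤ 6 < 7 = q_3, so the answer is 72/5.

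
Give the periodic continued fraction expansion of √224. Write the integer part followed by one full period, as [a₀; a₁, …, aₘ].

[14; 1, 28]

a₀ = ⌊√224⌋ = 14.
With m₀=0, d₀=1 and mₖ₊₁ = dₖaₖ − mₖ, dₖ₊₁ = (n − mₖ₊₁²)/dₖ, aₖ₊₁ = ⌊(a₀+mₖ₊₁)/dₖ₊₁⌋:
  k=1: m=14, d=28, a=1
  k=2: m=14, d=1, a=28
d=1 and a=2a₀=28 at k=2, so the next step gives (m, d) = (14, 28) again — its k=1 value — and the period has length 2.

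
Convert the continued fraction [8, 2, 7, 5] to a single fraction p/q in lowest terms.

652/77

Using pₖ = aₖpₖ₋₁ + pₖ₋₂ and qₖ = aₖqₖ₋₁ + qₖ₋₂:
  k=0: a=8, p=8, q=1
  k=1: a=2, p=17, q=2
  k=2: a=7, p=127, q=15
  k=3: a=5, p=652, q=77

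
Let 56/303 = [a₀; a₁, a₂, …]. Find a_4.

3

56 = 0·303 + 56   →  a_0 = 0
303 = 5·56 + 23   →  a_1 = 5
56 = 2·23 + 10   →  a_2 = 2
23 = 2·10 + 3   →  a_3 = 2
10 = 3·3 + 1   →  a_4 = 3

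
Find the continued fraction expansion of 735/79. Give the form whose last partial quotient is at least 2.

[9; 3, 3, 2, 3]

735 = 9·79 + 24
79 = 3·24 + 7
24 = 3·7 + 3
7 = 2·3 + 1
3 = 3·1 + 0  (stop)
So 735/79 = [9; 3, 3, 2, 3].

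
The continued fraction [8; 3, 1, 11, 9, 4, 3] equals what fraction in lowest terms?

Fold from the inside: start with 3/1.
  4 + 1/3 = 13/3
  9 + 3/13 = 120/13
  11 + 13/120 = 1333/120
  1 + 120/1333 = 1453/1333
  3 + 1333/1453 = 5692/1453
  8 + 1453/5692 = 46989/5692

46989/5692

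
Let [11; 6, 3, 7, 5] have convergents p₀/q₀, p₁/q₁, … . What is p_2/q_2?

Using pₖ = aₖpₖ₋₁ + pₖ₋₂, qₖ = aₖqₖ₋₁ + qₖ₋₂ (with p₋₁=1, p₋₂=0, q₋₁=0, q₋₂=1):
  k=0: a=11, p=11, q=1
  k=1: a=6, p=67, q=6
  k=2: a=3, p=212, q=19

212/19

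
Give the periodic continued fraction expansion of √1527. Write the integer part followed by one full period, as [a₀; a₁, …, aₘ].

[39; 13, 78]

a₀ = ⌊√1527⌋ = 39.
With m₀=0, d₀=1 and mₖ₊₁ = dₖaₖ − mₖ, dₖ₊₁ = (n − mₖ₊₁²)/dₖ, aₖ₊₁ = ⌊(a₀+mₖ₊₁)/dₖ₊₁⌋:
  k=1: m=39, d=6, a=13
  k=2: m=39, d=1, a=78
d=1 and a=2a₀=78 at k=2, so the next step gives (m, d) = (39, 6) again — its k=1 value — and the period has length 2.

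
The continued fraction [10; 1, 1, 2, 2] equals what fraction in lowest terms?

127/12

Fold from the inside: start with 2/1.
  2 + 1/2 = 5/2
  1 + 2/5 = 7/5
  1 + 5/7 = 12/7
  10 + 7/12 = 127/12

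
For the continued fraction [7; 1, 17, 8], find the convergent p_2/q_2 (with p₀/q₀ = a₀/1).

Using pₖ = aₖpₖ₋₁ + pₖ₋₂, qₖ = aₖqₖ₋₁ + qₖ₋₂ (with p₋₁=1, p₋₂=0, q₋₁=0, q₋₂=1):
  k=0: a=7, p=7, q=1
  k=1: a=1, p=8, q=1
  k=2: a=17, p=143, q=18

143/18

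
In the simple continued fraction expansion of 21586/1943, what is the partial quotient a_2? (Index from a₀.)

8

21586 = 11·1943 + 213   →  a_0 = 11
1943 = 9·213 + 26   →  a_1 = 9
213 = 8·26 + 5   →  a_2 = 8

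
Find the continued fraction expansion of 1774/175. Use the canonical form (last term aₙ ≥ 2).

1774 = 10×175 + 24
175 = 7×24 + 7
24 = 3×7 + 3
7 = 2×3 + 1
3 = 3×1 + 0  (stop)
So 1774/175 = [10; 7, 3, 2, 3].

[10; 7, 3, 2, 3]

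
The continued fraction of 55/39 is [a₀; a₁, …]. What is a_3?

55 = 1·39 + 16   →  a_0 = 1
39 = 2·16 + 7   →  a_1 = 2
16 = 2·7 + 2   →  a_2 = 2
7 = 3·2 + 1   →  a_3 = 3

3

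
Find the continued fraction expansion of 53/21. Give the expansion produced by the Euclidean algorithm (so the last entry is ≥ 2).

53 = 2·21 + 11
21 = 1·11 + 10
11 = 1·10 + 1
10 = 10·1 + 0  (stop)
So 53/21 = [2; 1, 1, 10].

[2; 1, 1, 10]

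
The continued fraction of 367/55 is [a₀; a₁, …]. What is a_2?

2

367 = 6·55 + 37   →  a_0 = 6
55 = 1·37 + 18   →  a_1 = 1
37 = 2·18 + 1   →  a_2 = 2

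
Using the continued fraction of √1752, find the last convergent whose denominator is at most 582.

24277/580

√1752 = [41; 1, 5, 1, 82, …] (period length 4).
Convergents:
  p_0/q_0 = 41/1
  p_1/q_1 = 42/1
  p_2/q_2 = 251/6
  p_3/q_3 = 293/7
  p_4/q_4 = 24277/580
  p_5/q_5 = 24570/587
q_4 = 580 ≤ 582 < 587 = q_5, so the answer is 24277/580.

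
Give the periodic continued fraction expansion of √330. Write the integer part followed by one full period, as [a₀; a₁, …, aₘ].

[18; 6, 36]

a₀ = ⌊√330⌋ = 18.
With m₀=0, d₀=1 and mₖ₊₁ = dₖaₖ − mₖ, dₖ₊₁ = (n − mₖ₊₁²)/dₖ, aₖ₊₁ = ⌊(a₀+mₖ₊₁)/dₖ₊₁⌋:
  k=1: m=18, d=6, a=6
  k=2: m=18, d=1, a=36
d=1 and a=2a₀=36 at k=2, so the next step gives (m, d) = (18, 6) again — its k=1 value — and the period has length 2.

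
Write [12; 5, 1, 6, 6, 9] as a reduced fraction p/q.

Using pₖ = aₖpₖ₋₁ + pₖ₋₂ and qₖ = aₖqₖ₋₁ + qₖ₋₂:
  k=0: a=12, p=12, q=1
  k=1: a=5, p=61, q=5
  k=2: a=1, p=73, q=6
  k=3: a=6, p=499, q=41
  k=4: a=6, p=3067, q=252
  k=5: a=9, p=28102, q=2309

28102/2309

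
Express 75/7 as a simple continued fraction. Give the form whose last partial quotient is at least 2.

[10; 1, 2, 2]

75 = 10×7 + 5
7 = 1×5 + 2
5 = 2×2 + 1
2 = 2×1 + 0  (stop)
So 75/7 = [10; 1, 2, 2].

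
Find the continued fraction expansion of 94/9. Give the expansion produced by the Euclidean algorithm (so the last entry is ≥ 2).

[10; 2, 4]

94 = 10*9 + 4
9 = 2*4 + 1
4 = 4*1 + 0  (stop)
So 94/9 = [10; 2, 4].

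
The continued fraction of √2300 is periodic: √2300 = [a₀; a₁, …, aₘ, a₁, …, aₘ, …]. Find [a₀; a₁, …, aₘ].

[47; 1, 22, 1, 94]

a₀ = ⌊√2300⌋ = 47.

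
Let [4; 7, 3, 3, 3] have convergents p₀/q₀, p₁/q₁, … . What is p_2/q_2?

91/22

Using pₖ = aₖpₖ₋₁ + pₖ₋₂, qₖ = aₖqₖ₋₁ + qₖ₋₂ (with p₋₁=1, p₋₂=0, q₋₁=0, q₋₂=1):
  k=0: a=4, p=4, q=1
  k=1: a=7, p=29, q=7
  k=2: a=3, p=91, q=22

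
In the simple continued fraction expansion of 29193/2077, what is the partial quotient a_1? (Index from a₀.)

18

29193 = 14·2077 + 115   →  a_0 = 14
2077 = 18·115 + 7   →  a_1 = 18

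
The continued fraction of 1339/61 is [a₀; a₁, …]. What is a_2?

1339 = 21·61 + 58   →  a_0 = 21
61 = 1·58 + 3   →  a_1 = 1
58 = 19·3 + 1   →  a_2 = 19

19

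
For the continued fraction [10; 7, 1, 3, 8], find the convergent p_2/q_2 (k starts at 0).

81/8

Using pₖ = aₖpₖ₋₁ + pₖ₋₂, qₖ = aₖqₖ₋₁ + qₖ₋₂ (with p₋₁=1, p₋₂=0, q₋₁=0, q₋₂=1):
  k=0: a=10, p=10, q=1
  k=1: a=7, p=71, q=7
  k=2: a=1, p=81, q=8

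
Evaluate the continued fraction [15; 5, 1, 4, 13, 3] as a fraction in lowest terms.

17873/1178

Using pₖ = aₖpₖ₋₁ + pₖ₋₂ and qₖ = aₖqₖ₋₁ + qₖ₋₂:
  k=0: a=15, p=15, q=1
  k=1: a=5, p=76, q=5
  k=2: a=1, p=91, q=6
  k=3: a=4, p=440, q=29
  k=4: a=13, p=5811, q=383
  k=5: a=3, p=17873, q=1178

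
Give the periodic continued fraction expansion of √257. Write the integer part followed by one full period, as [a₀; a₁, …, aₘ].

a₀ = ⌊√257⌋ = 16.
With m₀=0, d₀=1 and mₖ₊₁ = dₖaₖ − mₖ, dₖ₊₁ = (n − mₖ₊₁²)/dₖ, aₖ₊₁ = ⌊(a₀+mₖ₊₁)/dₖ₊₁⌋:
  k=1: m=16, d=1, a=32
d=1 and a=2a₀=32 at k=1, so the next step gives (m, d) = (16, 1) again — its k=1 value — and the period has length 1.

[16; 32]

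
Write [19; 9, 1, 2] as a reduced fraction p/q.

554/29

Using pₖ = aₖpₖ₋₁ + pₖ₋₂ and qₖ = aₖqₖ₋₁ + qₖ₋₂:
  k=0: a=19, p=19, q=1
  k=1: a=9, p=172, q=9
  k=2: a=1, p=191, q=10
  k=3: a=2, p=554, q=29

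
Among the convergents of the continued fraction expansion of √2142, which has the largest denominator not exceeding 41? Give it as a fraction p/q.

√2142 = [46; 3, 1, 1, 4, 1, 1, 3, 92, …] (period length 8).
Convergents:
  p_0/q_0 = 46/1
  p_1/q_1 = 139/3
  p_2/q_2 = 185/4
  p_3/q_3 = 324/7
  p_4/q_4 = 1481/32
  p_5/q_5 = 1805/39
  p_6/q_6 = 3286/71
q_5 = 39 ≤ 41 < 71 = q_6, so the answer is 1805/39.

1805/39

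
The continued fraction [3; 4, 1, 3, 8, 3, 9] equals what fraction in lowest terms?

Using pₖ = aₖpₖ₋₁ + pₖ₋₂ and qₖ = aₖqₖ₋₁ + qₖ₋₂:
  k=0: a=3, p=3, q=1
  k=1: a=4, p=13, q=4
  k=2: a=1, p=16, q=5
  k=3: a=3, p=61, q=19
  k=4: a=8, p=504, q=157
  k=5: a=3, p=1573, q=490
  k=6: a=9, p=14661, q=4567

14661/4567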